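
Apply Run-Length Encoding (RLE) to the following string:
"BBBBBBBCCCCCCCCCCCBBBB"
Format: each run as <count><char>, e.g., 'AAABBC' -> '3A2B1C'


Scanning runs left to right:
  i=0: run of 'B' x 7 -> '7B'
  i=7: run of 'C' x 11 -> '11C'
  i=18: run of 'B' x 4 -> '4B'

RLE = 7B11C4B


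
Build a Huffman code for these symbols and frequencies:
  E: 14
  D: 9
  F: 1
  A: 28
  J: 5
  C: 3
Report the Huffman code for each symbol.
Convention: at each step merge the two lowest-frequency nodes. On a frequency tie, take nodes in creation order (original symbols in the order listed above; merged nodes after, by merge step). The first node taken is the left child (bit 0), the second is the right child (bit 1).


Huffman tree construction:
Step 1: Merge F(1) + C(3) = 4
Step 2: Merge (F+C)(4) + J(5) = 9
Step 3: Merge D(9) + ((F+C)+J)(9) = 18
Step 4: Merge E(14) + (D+((F+C)+J))(18) = 32
Step 5: Merge A(28) + (E+(D+((F+C)+J)))(32) = 60
Read each symbol's code off the tree from the root (left child = 0, right child = 1).

Codes:
  E: 10 (length 2)
  D: 110 (length 3)
  F: 11100 (length 5)
  A: 0 (length 1)
  J: 1111 (length 4)
  C: 11101 (length 5)
Average code length: 123/60 = 2.0500 bits/symbol


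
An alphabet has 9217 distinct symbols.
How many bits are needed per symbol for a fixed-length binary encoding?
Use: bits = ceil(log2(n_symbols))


log2(9217) = 13.1701
Bracket: 2^13 = 8192 < 9217 <= 2^14 = 16384
So ceil(log2(9217)) = 14

bits = ceil(log2(9217)) = ceil(13.1701) = 14 bits


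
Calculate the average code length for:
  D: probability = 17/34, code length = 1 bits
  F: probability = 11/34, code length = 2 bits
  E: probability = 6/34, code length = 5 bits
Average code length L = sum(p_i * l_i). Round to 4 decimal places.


Weighted contributions p_i * l_i:
  D: (17/34) * 1 = 17/34
  F: (11/34) * 2 = 22/34
  E: (6/34) * 5 = 30/34
Sum = (17 + 22 + 30)/34 = 69/34

L = 69/34 = 2.0294 bits/symbol


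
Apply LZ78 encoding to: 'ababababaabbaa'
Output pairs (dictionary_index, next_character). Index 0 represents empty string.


LZ78 encoding steps:
Dictionary: {0: ''}
Step 1: w='' (idx 0), next='a' -> output (0, 'a'), add 'a' as idx 1
Step 2: w='' (idx 0), next='b' -> output (0, 'b'), add 'b' as idx 2
Step 3: w='a' (idx 1), next='b' -> output (1, 'b'), add 'ab' as idx 3
Step 4: w='ab' (idx 3), next='a' -> output (3, 'a'), add 'aba' as idx 4
Step 5: w='b' (idx 2), next='a' -> output (2, 'a'), add 'ba' as idx 5
Step 6: w='ab' (idx 3), next='b' -> output (3, 'b'), add 'abb' as idx 6
Step 7: w='a' (idx 1), next='a' -> output (1, 'a'), add 'aa' as idx 7


Encoded: [(0, 'a'), (0, 'b'), (1, 'b'), (3, 'a'), (2, 'a'), (3, 'b'), (1, 'a')]


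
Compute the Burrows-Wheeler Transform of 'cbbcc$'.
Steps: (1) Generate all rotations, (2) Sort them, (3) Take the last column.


Rotations (sorted):
  0: $cbbcc -> last char: c
  1: bbcc$c -> last char: c
  2: bcc$cb -> last char: b
  3: c$cbbc -> last char: c
  4: cbbcc$ -> last char: $
  5: cc$cbb -> last char: b


BWT = ccbc$b


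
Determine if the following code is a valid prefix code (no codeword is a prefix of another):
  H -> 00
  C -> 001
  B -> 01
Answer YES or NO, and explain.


Checking each pair (does one codeword prefix another?):
  H='00' vs C='001': prefix -- VIOLATION

NO -- this is NOT a valid prefix code. H (00) is a prefix of C (001).


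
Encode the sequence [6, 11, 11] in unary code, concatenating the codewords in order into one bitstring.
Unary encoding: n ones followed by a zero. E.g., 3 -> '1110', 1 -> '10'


Encode each number as n ones followed by a terminating 0:
  6 -> 1111110 (7 bits)
  11 -> 111111111110 (12 bits)
  11 -> 111111111110 (12 bits)
Total length = 7 + 12 + 12 = 31 bits.

Unary([6, 11, 11]) = 1111110111111111110111111111110 (31 bits)


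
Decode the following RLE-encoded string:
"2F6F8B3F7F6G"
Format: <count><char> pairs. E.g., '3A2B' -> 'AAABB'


Expanding each <count><char> pair:
  2F -> 'FF'
  6F -> 'FFFFFF'
  8B -> 'BBBBBBBB'
  3F -> 'FFF'
  7F -> 'FFFFFFF'
  6G -> 'GGGGGG'

Decoded = FFFFFFFFBBBBBBBBFFFFFFFFFFGGGGGG


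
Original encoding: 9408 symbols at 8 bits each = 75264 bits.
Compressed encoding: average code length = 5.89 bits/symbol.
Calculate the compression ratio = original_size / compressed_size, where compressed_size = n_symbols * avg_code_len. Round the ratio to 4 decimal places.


original_size = n_symbols * orig_bits = 9408 * 8 = 75264 bits
compressed_size = n_symbols * avg_code_len = 9408 * 5.89 = 55413.12 bits
ratio = original_size / compressed_size = 75264 / 55413.12 = 1.3582

Compression ratio = 1.3582


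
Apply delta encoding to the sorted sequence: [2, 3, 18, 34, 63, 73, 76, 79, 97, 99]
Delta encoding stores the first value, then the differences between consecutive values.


First value: 2
Deltas:
  3 - 2 = 1
  18 - 3 = 15
  34 - 18 = 16
  63 - 34 = 29
  73 - 63 = 10
  76 - 73 = 3
  79 - 76 = 3
  97 - 79 = 18
  99 - 97 = 2


Delta encoded: [2, 1, 15, 16, 29, 10, 3, 3, 18, 2]


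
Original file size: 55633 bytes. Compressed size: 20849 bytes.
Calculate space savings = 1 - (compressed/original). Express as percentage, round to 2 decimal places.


ratio = compressed/original = 20849/55633 = 0.37476
savings = 1 - ratio = 1 - 0.37476 = 0.62524
as a percentage: 0.62524 * 100 = 62.52%

Space savings = 1 - 20849/55633 = 62.52%


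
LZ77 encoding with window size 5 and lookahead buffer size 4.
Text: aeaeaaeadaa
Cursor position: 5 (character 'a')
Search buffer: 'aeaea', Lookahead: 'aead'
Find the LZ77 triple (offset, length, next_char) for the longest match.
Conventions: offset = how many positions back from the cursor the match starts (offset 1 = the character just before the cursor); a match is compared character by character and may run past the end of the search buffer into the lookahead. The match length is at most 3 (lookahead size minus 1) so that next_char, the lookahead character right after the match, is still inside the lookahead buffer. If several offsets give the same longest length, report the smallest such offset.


Try each offset into the search buffer:
  offset=1 (pos 4, char 'a'): match length 1
  offset=2 (pos 3, char 'e'): match length 0
  offset=3 (pos 2, char 'a'): match length 3
  offset=4 (pos 1, char 'e'): match length 0
  offset=5 (pos 0, char 'a'): match length 3
Longest match has length 3, found at offsets 3, 5; take the smallest, offset 3.
next_char = character at position 5 + 3 = 8 -> 'd'

Best match: offset=3, length=3 (matching 'aea' starting at position 2)
LZ77 triple: (3, 3, 'd')


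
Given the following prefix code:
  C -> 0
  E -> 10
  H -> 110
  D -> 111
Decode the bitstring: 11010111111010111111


Decoding step by step:
Bits 110 -> H
Bits 10 -> E
Bits 111 -> D
Bits 111 -> D
Bits 0 -> C
Bits 10 -> E
Bits 111 -> D
Bits 111 -> D


Decoded message: HEDDCEDD


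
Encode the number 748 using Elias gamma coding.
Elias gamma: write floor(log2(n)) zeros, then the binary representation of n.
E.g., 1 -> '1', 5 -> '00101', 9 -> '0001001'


num_bits = floor(log2(748)) + 1 = 10
leading_zeros = num_bits - 1 = 9
binary(748) = 1011101100

Elias gamma(748) = '000000000' + '1011101100' = 0000000001011101100 (19 bits)


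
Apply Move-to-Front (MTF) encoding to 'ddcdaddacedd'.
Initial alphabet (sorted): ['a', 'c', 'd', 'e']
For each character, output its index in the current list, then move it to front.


MTF encoding:
'd': index 2 in ['a', 'c', 'd', 'e'] -> ['d', 'a', 'c', 'e']
'd': index 0 in ['d', 'a', 'c', 'e'] -> ['d', 'a', 'c', 'e']
'c': index 2 in ['d', 'a', 'c', 'e'] -> ['c', 'd', 'a', 'e']
'd': index 1 in ['c', 'd', 'a', 'e'] -> ['d', 'c', 'a', 'e']
'a': index 2 in ['d', 'c', 'a', 'e'] -> ['a', 'd', 'c', 'e']
'd': index 1 in ['a', 'd', 'c', 'e'] -> ['d', 'a', 'c', 'e']
'd': index 0 in ['d', 'a', 'c', 'e'] -> ['d', 'a', 'c', 'e']
'a': index 1 in ['d', 'a', 'c', 'e'] -> ['a', 'd', 'c', 'e']
'c': index 2 in ['a', 'd', 'c', 'e'] -> ['c', 'a', 'd', 'e']
'e': index 3 in ['c', 'a', 'd', 'e'] -> ['e', 'c', 'a', 'd']
'd': index 3 in ['e', 'c', 'a', 'd'] -> ['d', 'e', 'c', 'a']
'd': index 0 in ['d', 'e', 'c', 'a'] -> ['d', 'e', 'c', 'a']


Output: [2, 0, 2, 1, 2, 1, 0, 1, 2, 3, 3, 0]


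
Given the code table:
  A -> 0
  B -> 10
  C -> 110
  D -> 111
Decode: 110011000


Decoding:
110 -> C
0 -> A
110 -> C
0 -> A
0 -> A


Result: CACAA


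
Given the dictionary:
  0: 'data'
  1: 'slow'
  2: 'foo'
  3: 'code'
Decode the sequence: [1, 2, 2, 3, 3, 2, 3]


Look up each index in the dictionary:
  1 -> 'slow'
  2 -> 'foo'
  2 -> 'foo'
  3 -> 'code'
  3 -> 'code'
  2 -> 'foo'
  3 -> 'code'

Decoded: "slow foo foo code code foo code"


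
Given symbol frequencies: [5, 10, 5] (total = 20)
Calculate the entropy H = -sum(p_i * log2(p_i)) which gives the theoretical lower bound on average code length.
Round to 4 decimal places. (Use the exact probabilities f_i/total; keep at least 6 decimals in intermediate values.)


Per-symbol terms -p_i * log2(p_i) with p_i = f_i/20:
  p = 5/20 = 0.250000: log2(p) = -2.000000, -p*log2(p) = 0.500000
  p = 10/20 = 0.500000: log2(p) = -1.000000, -p*log2(p) = 0.500000
  p = 5/20 = 0.250000: log2(p) = -2.000000, -p*log2(p) = 0.500000
H = 0.500000 + 0.500000 + 0.500000 = 1.500000

H = 1.5 bits/symbol


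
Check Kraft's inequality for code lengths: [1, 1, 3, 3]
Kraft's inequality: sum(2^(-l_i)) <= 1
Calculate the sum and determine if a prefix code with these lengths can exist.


Sum = 2^(-1) + 2^(-1) + 2^(-3) + 2^(-3)
    = 0.5 + 0.5 + 0.125 + 0.125
    = 10/8 = 1.25
Since 1.25 > 1, Kraft's inequality is NOT satisfied.
A prefix code with these lengths CANNOT exist.

Kraft sum = 1.25. Not satisfied.


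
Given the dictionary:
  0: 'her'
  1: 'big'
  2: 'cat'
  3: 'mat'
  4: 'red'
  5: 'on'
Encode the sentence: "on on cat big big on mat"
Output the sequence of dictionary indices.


Look up each word in the dictionary:
  'on' -> 5
  'on' -> 5
  'cat' -> 2
  'big' -> 1
  'big' -> 1
  'on' -> 5
  'mat' -> 3

Encoded: [5, 5, 2, 1, 1, 5, 3]


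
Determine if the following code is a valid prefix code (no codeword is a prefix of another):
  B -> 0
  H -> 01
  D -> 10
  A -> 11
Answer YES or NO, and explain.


Checking each pair (does one codeword prefix another?):
  B='0' vs H='01': prefix -- VIOLATION

NO -- this is NOT a valid prefix code. B (0) is a prefix of H (01).


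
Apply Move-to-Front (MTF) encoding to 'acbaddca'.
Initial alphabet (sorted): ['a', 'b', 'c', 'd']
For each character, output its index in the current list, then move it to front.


MTF encoding:
'a': index 0 in ['a', 'b', 'c', 'd'] -> ['a', 'b', 'c', 'd']
'c': index 2 in ['a', 'b', 'c', 'd'] -> ['c', 'a', 'b', 'd']
'b': index 2 in ['c', 'a', 'b', 'd'] -> ['b', 'c', 'a', 'd']
'a': index 2 in ['b', 'c', 'a', 'd'] -> ['a', 'b', 'c', 'd']
'd': index 3 in ['a', 'b', 'c', 'd'] -> ['d', 'a', 'b', 'c']
'd': index 0 in ['d', 'a', 'b', 'c'] -> ['d', 'a', 'b', 'c']
'c': index 3 in ['d', 'a', 'b', 'c'] -> ['c', 'd', 'a', 'b']
'a': index 2 in ['c', 'd', 'a', 'b'] -> ['a', 'c', 'd', 'b']


Output: [0, 2, 2, 2, 3, 0, 3, 2]


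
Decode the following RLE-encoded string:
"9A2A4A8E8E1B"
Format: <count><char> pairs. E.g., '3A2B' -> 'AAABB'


Expanding each <count><char> pair:
  9A -> 'AAAAAAAAA'
  2A -> 'AA'
  4A -> 'AAAA'
  8E -> 'EEEEEEEE'
  8E -> 'EEEEEEEE'
  1B -> 'B'

Decoded = AAAAAAAAAAAAAAAEEEEEEEEEEEEEEEEB


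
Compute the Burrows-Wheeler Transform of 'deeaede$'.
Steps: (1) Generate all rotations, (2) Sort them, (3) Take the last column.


Rotations (sorted):
  0: $deeaede -> last char: e
  1: aede$dee -> last char: e
  2: de$deeae -> last char: e
  3: deeaede$ -> last char: $
  4: e$deeaed -> last char: d
  5: eaede$de -> last char: e
  6: ede$deea -> last char: a
  7: eeaede$d -> last char: d


BWT = eee$dead


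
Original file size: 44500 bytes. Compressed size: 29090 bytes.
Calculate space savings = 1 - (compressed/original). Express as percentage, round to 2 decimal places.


ratio = compressed/original = 29090/44500 = 0.653708
savings = 1 - ratio = 1 - 0.653708 = 0.346292
as a percentage: 0.346292 * 100 = 34.63%

Space savings = 1 - 29090/44500 = 34.63%


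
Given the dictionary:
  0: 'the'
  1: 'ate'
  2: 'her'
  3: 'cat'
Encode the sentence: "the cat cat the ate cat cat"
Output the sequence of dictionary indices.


Look up each word in the dictionary:
  'the' -> 0
  'cat' -> 3
  'cat' -> 3
  'the' -> 0
  'ate' -> 1
  'cat' -> 3
  'cat' -> 3

Encoded: [0, 3, 3, 0, 1, 3, 3]


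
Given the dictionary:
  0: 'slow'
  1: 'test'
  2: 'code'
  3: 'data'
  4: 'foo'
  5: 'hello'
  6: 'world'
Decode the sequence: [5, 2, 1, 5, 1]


Look up each index in the dictionary:
  5 -> 'hello'
  2 -> 'code'
  1 -> 'test'
  5 -> 'hello'
  1 -> 'test'

Decoded: "hello code test hello test"


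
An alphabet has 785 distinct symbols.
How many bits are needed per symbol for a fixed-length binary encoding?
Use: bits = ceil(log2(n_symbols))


log2(785) = 9.6165
Bracket: 2^9 = 512 < 785 <= 2^10 = 1024
So ceil(log2(785)) = 10

bits = ceil(log2(785)) = ceil(9.6165) = 10 bits


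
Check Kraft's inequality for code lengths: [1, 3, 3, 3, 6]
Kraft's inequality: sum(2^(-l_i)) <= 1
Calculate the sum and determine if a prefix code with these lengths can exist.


Sum = 2^(-1) + 2^(-3) + 2^(-3) + 2^(-3) + 2^(-6)
    = 0.5 + 0.125 + 0.125 + 0.125 + 0.015625
    = 57/64 = 0.890625
Since 0.890625 <= 1, Kraft's inequality IS satisfied.
A prefix code with these lengths CAN exist.

Kraft sum = 0.890625. Satisfied.


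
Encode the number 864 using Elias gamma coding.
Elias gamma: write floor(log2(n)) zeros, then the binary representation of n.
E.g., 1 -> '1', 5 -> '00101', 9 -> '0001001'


num_bits = floor(log2(864)) + 1 = 10
leading_zeros = num_bits - 1 = 9
binary(864) = 1101100000

Elias gamma(864) = '000000000' + '1101100000' = 0000000001101100000 (19 bits)


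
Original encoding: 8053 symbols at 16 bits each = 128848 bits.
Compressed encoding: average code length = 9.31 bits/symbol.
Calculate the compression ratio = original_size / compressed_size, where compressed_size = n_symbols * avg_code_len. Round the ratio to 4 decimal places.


original_size = n_symbols * orig_bits = 8053 * 16 = 128848 bits
compressed_size = n_symbols * avg_code_len = 8053 * 9.31 = 74973.43 bits
ratio = original_size / compressed_size = 128848 / 74973.43 = 1.7186

Compression ratio = 1.7186


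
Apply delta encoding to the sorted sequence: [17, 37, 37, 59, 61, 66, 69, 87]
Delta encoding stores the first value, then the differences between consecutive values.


First value: 17
Deltas:
  37 - 17 = 20
  37 - 37 = 0
  59 - 37 = 22
  61 - 59 = 2
  66 - 61 = 5
  69 - 66 = 3
  87 - 69 = 18


Delta encoded: [17, 20, 0, 22, 2, 5, 3, 18]


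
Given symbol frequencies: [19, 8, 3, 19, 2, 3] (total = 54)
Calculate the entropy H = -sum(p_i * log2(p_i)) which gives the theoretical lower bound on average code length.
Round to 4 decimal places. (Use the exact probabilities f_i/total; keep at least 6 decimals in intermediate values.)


Per-symbol terms -p_i * log2(p_i) with p_i = f_i/54:
  p = 19/54 = 0.351852: log2(p) = -1.506960, -p*log2(p) = 0.530227
  p = 8/54 = 0.148148: log2(p) = -2.754888, -p*log2(p) = 0.408131
  p = 3/54 = 0.055556: log2(p) = -4.169925, -p*log2(p) = 0.231663
  p = 19/54 = 0.351852: log2(p) = -1.506960, -p*log2(p) = 0.530227
  p = 2/54 = 0.037037: log2(p) = -4.754888, -p*log2(p) = 0.176107
  p = 3/54 = 0.055556: log2(p) = -4.169925, -p*log2(p) = 0.231663
H = 0.530227 + 0.408131 + 0.231663 + 0.530227 + 0.176107 + 0.231663 = 2.108018

H = 2.108 bits/symbol


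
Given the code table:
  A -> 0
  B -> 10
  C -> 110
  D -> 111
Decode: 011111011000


Decoding:
0 -> A
111 -> D
110 -> C
110 -> C
0 -> A
0 -> A


Result: ADCCAA


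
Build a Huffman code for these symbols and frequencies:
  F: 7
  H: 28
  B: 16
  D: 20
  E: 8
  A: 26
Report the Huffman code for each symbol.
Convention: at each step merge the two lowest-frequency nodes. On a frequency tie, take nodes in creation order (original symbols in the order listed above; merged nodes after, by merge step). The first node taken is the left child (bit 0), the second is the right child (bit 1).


Huffman tree construction:
Step 1: Merge F(7) + E(8) = 15
Step 2: Merge (F+E)(15) + B(16) = 31
Step 3: Merge D(20) + A(26) = 46
Step 4: Merge H(28) + ((F+E)+B)(31) = 59
Step 5: Merge (D+A)(46) + (H+((F+E)+B))(59) = 105
Read each symbol's code off the tree from the root (left child = 0, right child = 1).

Codes:
  F: 1100 (length 4)
  H: 10 (length 2)
  B: 111 (length 3)
  D: 00 (length 2)
  E: 1101 (length 4)
  A: 01 (length 2)
Average code length: 256/105 = 2.4381 bits/symbol


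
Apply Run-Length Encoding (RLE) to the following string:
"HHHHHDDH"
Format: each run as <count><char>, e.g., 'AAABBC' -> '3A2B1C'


Scanning runs left to right:
  i=0: run of 'H' x 5 -> '5H'
  i=5: run of 'D' x 2 -> '2D'
  i=7: run of 'H' x 1 -> '1H'

RLE = 5H2D1H


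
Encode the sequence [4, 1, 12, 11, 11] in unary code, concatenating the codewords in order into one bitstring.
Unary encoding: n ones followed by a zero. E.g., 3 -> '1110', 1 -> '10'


Encode each number as n ones followed by a terminating 0:
  4 -> 11110 (5 bits)
  1 -> 10 (2 bits)
  12 -> 1111111111110 (13 bits)
  11 -> 111111111110 (12 bits)
  11 -> 111111111110 (12 bits)
Total length = 5 + 2 + 13 + 12 + 12 = 44 bits.

Unary([4, 1, 12, 11, 11]) = 11110101111111111110111111111110111111111110 (44 bits)


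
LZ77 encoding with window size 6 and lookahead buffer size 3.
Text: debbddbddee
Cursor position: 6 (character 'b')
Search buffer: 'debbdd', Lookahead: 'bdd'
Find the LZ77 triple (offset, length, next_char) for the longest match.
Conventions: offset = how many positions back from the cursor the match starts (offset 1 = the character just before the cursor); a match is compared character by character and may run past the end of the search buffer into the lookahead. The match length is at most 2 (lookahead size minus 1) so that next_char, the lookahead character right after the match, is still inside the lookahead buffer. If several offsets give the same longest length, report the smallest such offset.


Try each offset into the search buffer:
  offset=1 (pos 5, char 'd'): match length 0
  offset=2 (pos 4, char 'd'): match length 0
  offset=3 (pos 3, char 'b'): match length 2
  offset=4 (pos 2, char 'b'): match length 1
  offset=5 (pos 1, char 'e'): match length 0
  offset=6 (pos 0, char 'd'): match length 0
Longest match has length 2 at offset 3.
next_char = character at position 6 + 2 = 8 -> 'd'

Best match: offset=3, length=2 (matching 'bd' starting at position 3)
LZ77 triple: (3, 2, 'd')


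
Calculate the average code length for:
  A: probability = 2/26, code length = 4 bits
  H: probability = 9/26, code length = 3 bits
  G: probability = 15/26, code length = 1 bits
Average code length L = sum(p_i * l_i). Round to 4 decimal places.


Weighted contributions p_i * l_i:
  A: (2/26) * 4 = 8/26
  H: (9/26) * 3 = 27/26
  G: (15/26) * 1 = 15/26
Sum = (8 + 27 + 15)/26 = 50/26

L = 50/26 = 1.9231 bits/symbol


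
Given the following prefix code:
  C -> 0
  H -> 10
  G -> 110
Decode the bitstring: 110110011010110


Decoding step by step:
Bits 110 -> G
Bits 110 -> G
Bits 0 -> C
Bits 110 -> G
Bits 10 -> H
Bits 110 -> G


Decoded message: GGCGHG


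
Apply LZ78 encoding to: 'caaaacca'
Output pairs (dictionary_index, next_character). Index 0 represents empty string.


LZ78 encoding steps:
Dictionary: {0: ''}
Step 1: w='' (idx 0), next='c' -> output (0, 'c'), add 'c' as idx 1
Step 2: w='' (idx 0), next='a' -> output (0, 'a'), add 'a' as idx 2
Step 3: w='a' (idx 2), next='a' -> output (2, 'a'), add 'aa' as idx 3
Step 4: w='a' (idx 2), next='c' -> output (2, 'c'), add 'ac' as idx 4
Step 5: w='c' (idx 1), next='a' -> output (1, 'a'), add 'ca' as idx 5


Encoded: [(0, 'c'), (0, 'a'), (2, 'a'), (2, 'c'), (1, 'a')]


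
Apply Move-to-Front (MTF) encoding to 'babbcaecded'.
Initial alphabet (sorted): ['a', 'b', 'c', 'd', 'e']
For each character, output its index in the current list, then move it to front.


MTF encoding:
'b': index 1 in ['a', 'b', 'c', 'd', 'e'] -> ['b', 'a', 'c', 'd', 'e']
'a': index 1 in ['b', 'a', 'c', 'd', 'e'] -> ['a', 'b', 'c', 'd', 'e']
'b': index 1 in ['a', 'b', 'c', 'd', 'e'] -> ['b', 'a', 'c', 'd', 'e']
'b': index 0 in ['b', 'a', 'c', 'd', 'e'] -> ['b', 'a', 'c', 'd', 'e']
'c': index 2 in ['b', 'a', 'c', 'd', 'e'] -> ['c', 'b', 'a', 'd', 'e']
'a': index 2 in ['c', 'b', 'a', 'd', 'e'] -> ['a', 'c', 'b', 'd', 'e']
'e': index 4 in ['a', 'c', 'b', 'd', 'e'] -> ['e', 'a', 'c', 'b', 'd']
'c': index 2 in ['e', 'a', 'c', 'b', 'd'] -> ['c', 'e', 'a', 'b', 'd']
'd': index 4 in ['c', 'e', 'a', 'b', 'd'] -> ['d', 'c', 'e', 'a', 'b']
'e': index 2 in ['d', 'c', 'e', 'a', 'b'] -> ['e', 'd', 'c', 'a', 'b']
'd': index 1 in ['e', 'd', 'c', 'a', 'b'] -> ['d', 'e', 'c', 'a', 'b']


Output: [1, 1, 1, 0, 2, 2, 4, 2, 4, 2, 1]


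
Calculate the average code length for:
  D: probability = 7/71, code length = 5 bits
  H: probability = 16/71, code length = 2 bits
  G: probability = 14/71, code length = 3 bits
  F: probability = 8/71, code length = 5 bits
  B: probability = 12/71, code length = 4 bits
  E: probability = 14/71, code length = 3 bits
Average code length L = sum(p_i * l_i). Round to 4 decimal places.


Weighted contributions p_i * l_i:
  D: (7/71) * 5 = 35/71
  H: (16/71) * 2 = 32/71
  G: (14/71) * 3 = 42/71
  F: (8/71) * 5 = 40/71
  B: (12/71) * 4 = 48/71
  E: (14/71) * 3 = 42/71
Sum = (35 + 32 + 42 + 40 + 48 + 42)/71 = 239/71

L = 239/71 = 3.3662 bits/symbol


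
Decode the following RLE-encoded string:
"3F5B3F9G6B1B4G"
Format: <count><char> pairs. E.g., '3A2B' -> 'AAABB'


Expanding each <count><char> pair:
  3F -> 'FFF'
  5B -> 'BBBBB'
  3F -> 'FFF'
  9G -> 'GGGGGGGGG'
  6B -> 'BBBBBB'
  1B -> 'B'
  4G -> 'GGGG'

Decoded = FFFBBBBBFFFGGGGGGGGGBBBBBBBGGGG


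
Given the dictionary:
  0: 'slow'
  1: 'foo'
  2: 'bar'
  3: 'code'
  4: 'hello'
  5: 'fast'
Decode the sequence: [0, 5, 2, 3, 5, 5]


Look up each index in the dictionary:
  0 -> 'slow'
  5 -> 'fast'
  2 -> 'bar'
  3 -> 'code'
  5 -> 'fast'
  5 -> 'fast'

Decoded: "slow fast bar code fast fast"


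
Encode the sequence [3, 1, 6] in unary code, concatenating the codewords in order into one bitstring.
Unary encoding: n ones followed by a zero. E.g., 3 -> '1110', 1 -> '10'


Encode each number as n ones followed by a terminating 0:
  3 -> 1110 (4 bits)
  1 -> 10 (2 bits)
  6 -> 1111110 (7 bits)
Total length = 4 + 2 + 7 = 13 bits.

Unary([3, 1, 6]) = 1110101111110 (13 bits)


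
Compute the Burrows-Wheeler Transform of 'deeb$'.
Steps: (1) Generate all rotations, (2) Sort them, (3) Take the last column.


Rotations (sorted):
  0: $deeb -> last char: b
  1: b$dee -> last char: e
  2: deeb$ -> last char: $
  3: eb$de -> last char: e
  4: eeb$d -> last char: d


BWT = be$ed


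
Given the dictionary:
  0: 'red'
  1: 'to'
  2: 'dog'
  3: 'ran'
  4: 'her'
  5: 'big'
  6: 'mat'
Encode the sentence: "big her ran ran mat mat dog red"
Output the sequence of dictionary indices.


Look up each word in the dictionary:
  'big' -> 5
  'her' -> 4
  'ran' -> 3
  'ran' -> 3
  'mat' -> 6
  'mat' -> 6
  'dog' -> 2
  'red' -> 0

Encoded: [5, 4, 3, 3, 6, 6, 2, 0]


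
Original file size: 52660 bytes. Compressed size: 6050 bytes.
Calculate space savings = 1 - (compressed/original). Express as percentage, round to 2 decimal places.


ratio = compressed/original = 6050/52660 = 0.114888
savings = 1 - ratio = 1 - 0.114888 = 0.885112
as a percentage: 0.885112 * 100 = 88.51%

Space savings = 1 - 6050/52660 = 88.51%


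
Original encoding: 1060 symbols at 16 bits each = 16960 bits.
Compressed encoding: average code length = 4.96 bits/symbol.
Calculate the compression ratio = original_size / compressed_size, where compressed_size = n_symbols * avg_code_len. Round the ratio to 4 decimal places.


original_size = n_symbols * orig_bits = 1060 * 16 = 16960 bits
compressed_size = n_symbols * avg_code_len = 1060 * 4.96 = 5257.6 bits
ratio = original_size / compressed_size = 16960 / 5257.6 = 3.2258

Compression ratio = 3.2258


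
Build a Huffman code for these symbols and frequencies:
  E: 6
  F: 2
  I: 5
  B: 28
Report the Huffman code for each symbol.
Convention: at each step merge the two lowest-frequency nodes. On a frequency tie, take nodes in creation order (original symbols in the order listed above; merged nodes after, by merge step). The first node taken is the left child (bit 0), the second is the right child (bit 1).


Huffman tree construction:
Step 1: Merge F(2) + I(5) = 7
Step 2: Merge E(6) + (F+I)(7) = 13
Step 3: Merge (E+(F+I))(13) + B(28) = 41
Read each symbol's code off the tree from the root (left child = 0, right child = 1).

Codes:
  E: 00 (length 2)
  F: 010 (length 3)
  I: 011 (length 3)
  B: 1 (length 1)
Average code length: 61/41 = 1.4878 bits/symbol


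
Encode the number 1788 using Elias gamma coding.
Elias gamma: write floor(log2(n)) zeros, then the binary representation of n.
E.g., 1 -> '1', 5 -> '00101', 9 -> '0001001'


num_bits = floor(log2(1788)) + 1 = 11
leading_zeros = num_bits - 1 = 10
binary(1788) = 11011111100

Elias gamma(1788) = '0000000000' + '11011111100' = 000000000011011111100 (21 bits)


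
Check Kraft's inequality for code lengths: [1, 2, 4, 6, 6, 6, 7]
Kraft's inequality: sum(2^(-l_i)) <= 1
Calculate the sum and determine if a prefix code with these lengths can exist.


Sum = 2^(-1) + 2^(-2) + 2^(-4) + 2^(-6) + 2^(-6) + 2^(-6) + 2^(-7)
    = 0.5 + 0.25 + 0.0625 + 0.015625 + 0.015625 + 0.015625 + 0.0078125
    = 111/128 = 0.8671875
Since 0.8671875 <= 1, Kraft's inequality IS satisfied.
A prefix code with these lengths CAN exist.

Kraft sum = 0.8671875. Satisfied.


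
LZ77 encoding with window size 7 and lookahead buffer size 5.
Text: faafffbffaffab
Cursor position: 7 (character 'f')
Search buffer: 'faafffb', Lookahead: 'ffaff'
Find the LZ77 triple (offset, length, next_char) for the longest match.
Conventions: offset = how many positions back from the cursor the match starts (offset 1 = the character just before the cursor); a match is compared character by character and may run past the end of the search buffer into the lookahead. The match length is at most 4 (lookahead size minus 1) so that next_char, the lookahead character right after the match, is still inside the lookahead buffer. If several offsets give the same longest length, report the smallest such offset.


Try each offset into the search buffer:
  offset=1 (pos 6, char 'b'): match length 0
  offset=2 (pos 5, char 'f'): match length 1
  offset=3 (pos 4, char 'f'): match length 2
  offset=4 (pos 3, char 'f'): match length 2
  offset=5 (pos 2, char 'a'): match length 0
  offset=6 (pos 1, char 'a'): match length 0
  offset=7 (pos 0, char 'f'): match length 1
Longest match has length 2, found at offsets 3, 4; take the smallest, offset 3.
next_char = character at position 7 + 2 = 9 -> 'a'

Best match: offset=3, length=2 (matching 'ff' starting at position 4)
LZ77 triple: (3, 2, 'a')


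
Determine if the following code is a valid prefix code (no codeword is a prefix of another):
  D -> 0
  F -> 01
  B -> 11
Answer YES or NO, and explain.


Checking each pair (does one codeword prefix another?):
  D='0' vs F='01': prefix -- VIOLATION

NO -- this is NOT a valid prefix code. D (0) is a prefix of F (01).


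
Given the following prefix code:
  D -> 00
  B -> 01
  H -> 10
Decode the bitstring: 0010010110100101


Decoding step by step:
Bits 00 -> D
Bits 10 -> H
Bits 01 -> B
Bits 01 -> B
Bits 10 -> H
Bits 10 -> H
Bits 01 -> B
Bits 01 -> B


Decoded message: DHBBHHBB


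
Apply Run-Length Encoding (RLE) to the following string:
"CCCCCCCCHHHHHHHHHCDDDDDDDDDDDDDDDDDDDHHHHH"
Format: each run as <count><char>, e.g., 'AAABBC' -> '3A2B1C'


Scanning runs left to right:
  i=0: run of 'C' x 8 -> '8C'
  i=8: run of 'H' x 9 -> '9H'
  i=17: run of 'C' x 1 -> '1C'
  i=18: run of 'D' x 19 -> '19D'
  i=37: run of 'H' x 5 -> '5H'

RLE = 8C9H1C19D5H


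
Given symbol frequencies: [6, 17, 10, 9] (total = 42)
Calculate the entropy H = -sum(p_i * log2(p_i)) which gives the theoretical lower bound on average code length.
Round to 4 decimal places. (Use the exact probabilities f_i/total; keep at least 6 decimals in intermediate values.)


Per-symbol terms -p_i * log2(p_i) with p_i = f_i/42:
  p = 6/42 = 0.142857: log2(p) = -2.807355, -p*log2(p) = 0.401051
  p = 17/42 = 0.404762: log2(p) = -1.304855, -p*log2(p) = 0.528155
  p = 10/42 = 0.238095: log2(p) = -2.070389, -p*log2(p) = 0.492950
  p = 9/42 = 0.214286: log2(p) = -2.222392, -p*log2(p) = 0.476227
H = 0.401051 + 0.528155 + 0.492950 + 0.476227 = 1.898383

H = 1.8984 bits/symbol


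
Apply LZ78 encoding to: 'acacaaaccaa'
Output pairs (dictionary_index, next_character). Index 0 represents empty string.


LZ78 encoding steps:
Dictionary: {0: ''}
Step 1: w='' (idx 0), next='a' -> output (0, 'a'), add 'a' as idx 1
Step 2: w='' (idx 0), next='c' -> output (0, 'c'), add 'c' as idx 2
Step 3: w='a' (idx 1), next='c' -> output (1, 'c'), add 'ac' as idx 3
Step 4: w='a' (idx 1), next='a' -> output (1, 'a'), add 'aa' as idx 4
Step 5: w='ac' (idx 3), next='c' -> output (3, 'c'), add 'acc' as idx 5
Step 6: w='aa' (idx 4), end of input -> output (4, '')


Encoded: [(0, 'a'), (0, 'c'), (1, 'c'), (1, 'a'), (3, 'c'), (4, '')]


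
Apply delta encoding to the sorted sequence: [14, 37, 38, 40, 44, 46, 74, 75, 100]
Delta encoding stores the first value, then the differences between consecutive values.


First value: 14
Deltas:
  37 - 14 = 23
  38 - 37 = 1
  40 - 38 = 2
  44 - 40 = 4
  46 - 44 = 2
  74 - 46 = 28
  75 - 74 = 1
  100 - 75 = 25


Delta encoded: [14, 23, 1, 2, 4, 2, 28, 1, 25]


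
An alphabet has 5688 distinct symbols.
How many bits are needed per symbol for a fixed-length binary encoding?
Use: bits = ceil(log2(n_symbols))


log2(5688) = 12.4737
Bracket: 2^12 = 4096 < 5688 <= 2^13 = 8192
So ceil(log2(5688)) = 13

bits = ceil(log2(5688)) = ceil(12.4737) = 13 bits


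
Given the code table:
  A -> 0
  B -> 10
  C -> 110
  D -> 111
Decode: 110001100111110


Decoding:
110 -> C
0 -> A
0 -> A
110 -> C
0 -> A
111 -> D
110 -> C


Result: CAACADC


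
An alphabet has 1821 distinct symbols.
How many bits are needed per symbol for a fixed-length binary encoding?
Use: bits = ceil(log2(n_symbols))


log2(1821) = 10.8305
Bracket: 2^10 = 1024 < 1821 <= 2^11 = 2048
So ceil(log2(1821)) = 11

bits = ceil(log2(1821)) = ceil(10.8305) = 11 bits


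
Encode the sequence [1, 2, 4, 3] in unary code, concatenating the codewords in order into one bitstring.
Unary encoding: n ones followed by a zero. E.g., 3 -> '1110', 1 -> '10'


Encode each number as n ones followed by a terminating 0:
  1 -> 10 (2 bits)
  2 -> 110 (3 bits)
  4 -> 11110 (5 bits)
  3 -> 1110 (4 bits)
Total length = 2 + 3 + 5 + 4 = 14 bits.

Unary([1, 2, 4, 3]) = 10110111101110 (14 bits)


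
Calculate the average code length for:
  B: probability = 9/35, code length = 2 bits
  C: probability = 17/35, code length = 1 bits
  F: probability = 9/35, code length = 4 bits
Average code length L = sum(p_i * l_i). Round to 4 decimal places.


Weighted contributions p_i * l_i:
  B: (9/35) * 2 = 18/35
  C: (17/35) * 1 = 17/35
  F: (9/35) * 4 = 36/35
Sum = (18 + 17 + 36)/35 = 71/35

L = 71/35 = 2.0286 bits/symbol


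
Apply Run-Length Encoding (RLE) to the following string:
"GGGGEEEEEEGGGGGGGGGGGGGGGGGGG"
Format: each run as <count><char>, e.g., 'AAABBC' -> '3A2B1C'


Scanning runs left to right:
  i=0: run of 'G' x 4 -> '4G'
  i=4: run of 'E' x 6 -> '6E'
  i=10: run of 'G' x 19 -> '19G'

RLE = 4G6E19G


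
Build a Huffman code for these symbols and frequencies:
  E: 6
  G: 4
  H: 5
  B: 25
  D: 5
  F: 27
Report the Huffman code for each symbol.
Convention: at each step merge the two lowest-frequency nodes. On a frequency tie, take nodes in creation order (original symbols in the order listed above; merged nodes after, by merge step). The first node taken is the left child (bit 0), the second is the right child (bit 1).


Huffman tree construction:
Step 1: Merge G(4) + H(5) = 9
Step 2: Merge D(5) + E(6) = 11
Step 3: Merge (G+H)(9) + (D+E)(11) = 20
Step 4: Merge ((G+H)+(D+E))(20) + B(25) = 45
Step 5: Merge F(27) + (((G+H)+(D+E))+B)(45) = 72
Read each symbol's code off the tree from the root (left child = 0, right child = 1).

Codes:
  E: 1011 (length 4)
  G: 1000 (length 4)
  H: 1001 (length 4)
  B: 11 (length 2)
  D: 1010 (length 4)
  F: 0 (length 1)
Average code length: 157/72 = 2.1806 bits/symbol


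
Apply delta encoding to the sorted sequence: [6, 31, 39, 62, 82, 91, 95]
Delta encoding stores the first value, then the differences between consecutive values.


First value: 6
Deltas:
  31 - 6 = 25
  39 - 31 = 8
  62 - 39 = 23
  82 - 62 = 20
  91 - 82 = 9
  95 - 91 = 4


Delta encoded: [6, 25, 8, 23, 20, 9, 4]


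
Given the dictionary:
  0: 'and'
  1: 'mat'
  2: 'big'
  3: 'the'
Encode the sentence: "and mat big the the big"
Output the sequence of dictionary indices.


Look up each word in the dictionary:
  'and' -> 0
  'mat' -> 1
  'big' -> 2
  'the' -> 3
  'the' -> 3
  'big' -> 2

Encoded: [0, 1, 2, 3, 3, 2]


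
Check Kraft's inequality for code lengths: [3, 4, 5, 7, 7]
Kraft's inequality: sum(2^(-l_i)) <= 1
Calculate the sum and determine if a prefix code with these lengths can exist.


Sum = 2^(-3) + 2^(-4) + 2^(-5) + 2^(-7) + 2^(-7)
    = 0.125 + 0.0625 + 0.03125 + 0.0078125 + 0.0078125
    = 30/128 = 0.234375
Since 0.234375 <= 1, Kraft's inequality IS satisfied.
A prefix code with these lengths CAN exist.

Kraft sum = 0.234375. Satisfied.


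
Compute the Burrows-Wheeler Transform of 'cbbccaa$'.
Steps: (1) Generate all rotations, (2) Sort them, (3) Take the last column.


Rotations (sorted):
  0: $cbbccaa -> last char: a
  1: a$cbbcca -> last char: a
  2: aa$cbbcc -> last char: c
  3: bbccaa$c -> last char: c
  4: bccaa$cb -> last char: b
  5: caa$cbbc -> last char: c
  6: cbbccaa$ -> last char: $
  7: ccaa$cbb -> last char: b


BWT = aaccbc$b


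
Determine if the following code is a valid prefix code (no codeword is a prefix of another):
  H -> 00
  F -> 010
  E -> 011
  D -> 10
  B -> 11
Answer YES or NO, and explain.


Checking each pair (does one codeword prefix another?):
  H='00' vs F='010': no prefix
  H='00' vs E='011': no prefix
  H='00' vs D='10': no prefix
  H='00' vs B='11': no prefix
  F='010' vs H='00': no prefix
  F='010' vs E='011': no prefix
  F='010' vs D='10': no prefix
  F='010' vs B='11': no prefix
  E='011' vs H='00': no prefix
  E='011' vs F='010': no prefix
  E='011' vs D='10': no prefix
  E='011' vs B='11': no prefix
  D='10' vs H='00': no prefix
  D='10' vs F='010': no prefix
  D='10' vs E='011': no prefix
  D='10' vs B='11': no prefix
  B='11' vs H='00': no prefix
  B='11' vs F='010': no prefix
  B='11' vs E='011': no prefix
  B='11' vs D='10': no prefix
No violation found over all pairs.

YES -- this is a valid prefix code. No codeword is a prefix of any other codeword.


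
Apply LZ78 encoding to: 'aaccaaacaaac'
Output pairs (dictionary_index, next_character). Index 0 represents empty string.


LZ78 encoding steps:
Dictionary: {0: ''}
Step 1: w='' (idx 0), next='a' -> output (0, 'a'), add 'a' as idx 1
Step 2: w='a' (idx 1), next='c' -> output (1, 'c'), add 'ac' as idx 2
Step 3: w='' (idx 0), next='c' -> output (0, 'c'), add 'c' as idx 3
Step 4: w='a' (idx 1), next='a' -> output (1, 'a'), add 'aa' as idx 4
Step 5: w='ac' (idx 2), next='a' -> output (2, 'a'), add 'aca' as idx 5
Step 6: w='aa' (idx 4), next='c' -> output (4, 'c'), add 'aac' as idx 6


Encoded: [(0, 'a'), (1, 'c'), (0, 'c'), (1, 'a'), (2, 'a'), (4, 'c')]


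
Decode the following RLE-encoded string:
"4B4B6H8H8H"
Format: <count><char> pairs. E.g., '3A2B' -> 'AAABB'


Expanding each <count><char> pair:
  4B -> 'BBBB'
  4B -> 'BBBB'
  6H -> 'HHHHHH'
  8H -> 'HHHHHHHH'
  8H -> 'HHHHHHHH'

Decoded = BBBBBBBBHHHHHHHHHHHHHHHHHHHHHH


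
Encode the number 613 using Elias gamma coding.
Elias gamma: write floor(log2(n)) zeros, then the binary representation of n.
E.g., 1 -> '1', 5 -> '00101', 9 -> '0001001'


num_bits = floor(log2(613)) + 1 = 10
leading_zeros = num_bits - 1 = 9
binary(613) = 1001100101

Elias gamma(613) = '000000000' + '1001100101' = 0000000001001100101 (19 bits)


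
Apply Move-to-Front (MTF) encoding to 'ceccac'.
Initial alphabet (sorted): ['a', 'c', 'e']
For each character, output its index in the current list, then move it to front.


MTF encoding:
'c': index 1 in ['a', 'c', 'e'] -> ['c', 'a', 'e']
'e': index 2 in ['c', 'a', 'e'] -> ['e', 'c', 'a']
'c': index 1 in ['e', 'c', 'a'] -> ['c', 'e', 'a']
'c': index 0 in ['c', 'e', 'a'] -> ['c', 'e', 'a']
'a': index 2 in ['c', 'e', 'a'] -> ['a', 'c', 'e']
'c': index 1 in ['a', 'c', 'e'] -> ['c', 'a', 'e']


Output: [1, 2, 1, 0, 2, 1]


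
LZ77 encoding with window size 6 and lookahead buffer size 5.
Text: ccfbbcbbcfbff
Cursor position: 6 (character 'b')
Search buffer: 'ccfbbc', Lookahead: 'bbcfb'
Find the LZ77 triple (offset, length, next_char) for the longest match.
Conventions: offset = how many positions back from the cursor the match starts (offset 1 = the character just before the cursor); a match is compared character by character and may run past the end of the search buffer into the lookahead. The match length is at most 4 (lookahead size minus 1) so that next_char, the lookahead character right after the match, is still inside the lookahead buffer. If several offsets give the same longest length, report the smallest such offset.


Try each offset into the search buffer:
  offset=1 (pos 5, char 'c'): match length 0
  offset=2 (pos 4, char 'b'): match length 1
  offset=3 (pos 3, char 'b'): match length 3
  offset=4 (pos 2, char 'f'): match length 0
  offset=5 (pos 1, char 'c'): match length 0
  offset=6 (pos 0, char 'c'): match length 0
Longest match has length 3 at offset 3.
next_char = character at position 6 + 3 = 9 -> 'f'

Best match: offset=3, length=3 (matching 'bbc' starting at position 3)
LZ77 triple: (3, 3, 'f')


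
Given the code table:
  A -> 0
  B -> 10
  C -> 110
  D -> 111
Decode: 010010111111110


Decoding:
0 -> A
10 -> B
0 -> A
10 -> B
111 -> D
111 -> D
110 -> C


Result: ABABDDC


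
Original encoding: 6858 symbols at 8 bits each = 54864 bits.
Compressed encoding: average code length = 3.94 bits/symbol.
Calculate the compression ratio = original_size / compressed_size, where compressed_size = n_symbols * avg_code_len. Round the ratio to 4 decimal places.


original_size = n_symbols * orig_bits = 6858 * 8 = 54864 bits
compressed_size = n_symbols * avg_code_len = 6858 * 3.94 = 27020.52 bits
ratio = original_size / compressed_size = 54864 / 27020.52 = 2.0305

Compression ratio = 2.0305


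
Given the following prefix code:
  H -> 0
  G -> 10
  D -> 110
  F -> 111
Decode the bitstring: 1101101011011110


Decoding step by step:
Bits 110 -> D
Bits 110 -> D
Bits 10 -> G
Bits 110 -> D
Bits 111 -> F
Bits 10 -> G


Decoded message: DDGDFG


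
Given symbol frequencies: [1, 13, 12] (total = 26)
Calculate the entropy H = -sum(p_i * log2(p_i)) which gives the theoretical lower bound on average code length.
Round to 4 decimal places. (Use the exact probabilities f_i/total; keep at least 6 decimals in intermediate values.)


Per-symbol terms -p_i * log2(p_i) with p_i = f_i/26:
  p = 1/26 = 0.038462: log2(p) = -4.700440, -p*log2(p) = 0.180786
  p = 13/26 = 0.500000: log2(p) = -1.000000, -p*log2(p) = 0.500000
  p = 12/26 = 0.461538: log2(p) = -1.115477, -p*log2(p) = 0.514836
H = 0.180786 + 0.500000 + 0.514836 = 1.195622

H = 1.1956 bits/symbol


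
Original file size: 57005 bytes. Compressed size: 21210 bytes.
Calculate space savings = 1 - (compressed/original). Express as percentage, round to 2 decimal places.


ratio = compressed/original = 21210/57005 = 0.372073
savings = 1 - ratio = 1 - 0.372073 = 0.627927
as a percentage: 0.627927 * 100 = 62.79%

Space savings = 1 - 21210/57005 = 62.79%


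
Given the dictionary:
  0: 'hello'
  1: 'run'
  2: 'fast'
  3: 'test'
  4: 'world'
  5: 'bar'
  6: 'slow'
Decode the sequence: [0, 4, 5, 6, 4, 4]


Look up each index in the dictionary:
  0 -> 'hello'
  4 -> 'world'
  5 -> 'bar'
  6 -> 'slow'
  4 -> 'world'
  4 -> 'world'

Decoded: "hello world bar slow world world"
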